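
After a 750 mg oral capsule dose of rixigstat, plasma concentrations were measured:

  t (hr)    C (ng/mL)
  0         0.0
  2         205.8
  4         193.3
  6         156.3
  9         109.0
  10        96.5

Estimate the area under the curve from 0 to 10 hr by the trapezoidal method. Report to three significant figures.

Trapezoidal AUC_0→10:
  [0→2]: (0.0+205.8)/2 × 2 = 205.8
  [2→4]: (205.8+193.3)/2 × 2 = 399.1
  [4→6]: (193.3+156.3)/2 × 2 = 349.6
  [6→9]: (156.3+109.0)/2 × 3 = 397.95
  [9→10]: (109.0+96.5)/2 × 1 = 102.75
  Sum = 1455.2 ng/mL·hr

AUC = 1460 ng/mL·hr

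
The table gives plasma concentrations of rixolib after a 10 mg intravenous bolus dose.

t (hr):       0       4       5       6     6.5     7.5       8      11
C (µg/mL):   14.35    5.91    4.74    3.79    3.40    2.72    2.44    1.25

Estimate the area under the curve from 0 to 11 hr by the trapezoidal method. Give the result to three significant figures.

Trapezoidal AUC_0→11:
  [0→4]: (14.35+5.91)/2 × 4 = 40.52
  [4→5]: (5.91+4.74)/2 × 1 = 5.325
  [5→6]: (4.74+3.79)/2 × 1 = 4.265
  [6→6.5]: (3.79+3.40)/2 × 0.5 = 1.7975
  [6.5→7.5]: (3.40+2.72)/2 × 1 = 3.06
  [7.5→8]: (2.72+2.44)/2 × 0.5 = 1.29
  [8→11]: (2.44+1.25)/2 × 3 = 5.535
  Sum = 61.7925 µg/mL·hr

AUC = 61.8 µg/mL·hr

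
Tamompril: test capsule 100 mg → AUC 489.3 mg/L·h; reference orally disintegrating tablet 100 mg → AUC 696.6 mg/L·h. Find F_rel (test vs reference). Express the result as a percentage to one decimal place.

F_rel = (AUC_test/D_test) / (AUC_ref/D_ref)
      = (489.3/100) / (696.6/100)
      = 4.893 / 6.966 = 0.7024 = 70.24%

F_rel = 70.2%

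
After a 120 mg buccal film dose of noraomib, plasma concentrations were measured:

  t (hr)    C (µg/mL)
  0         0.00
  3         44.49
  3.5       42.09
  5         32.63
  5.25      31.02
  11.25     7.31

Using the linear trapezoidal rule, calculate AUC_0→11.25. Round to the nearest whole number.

Trapezoidal AUC_0→11.25:
  [0→3]: (0.00+44.49)/2 × 3 = 66.735
  [3→3.5]: (44.49+42.09)/2 × 0.5 = 21.645
  [3.5→5]: (42.09+32.63)/2 × 1.5 = 56.04
  [5→5.25]: (32.63+31.02)/2 × 0.25 = 7.95625
  [5.25→11.25]: (31.02+7.31)/2 × 6 = 114.99
  Sum = 267.36625 µg/mL·hr

AUC = 267 µg/mL·hr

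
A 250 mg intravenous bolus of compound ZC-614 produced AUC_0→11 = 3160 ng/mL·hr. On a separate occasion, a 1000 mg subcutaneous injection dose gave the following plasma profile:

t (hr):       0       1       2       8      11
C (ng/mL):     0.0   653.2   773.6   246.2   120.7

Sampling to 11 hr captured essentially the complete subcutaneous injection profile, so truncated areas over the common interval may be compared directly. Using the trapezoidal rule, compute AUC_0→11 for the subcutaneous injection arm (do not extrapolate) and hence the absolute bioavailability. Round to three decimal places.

F = 0.368

Trapezoidal AUC_0→11 (subcutaneous injection):
  [0→1]: (0.0+653.2)/2 × 1 = 326.6
  [1→2]: (653.2+773.6)/2 × 1 = 713.4
  [2→8]: (773.6+246.2)/2 × 6 = 3059.4
  [8→11]: (246.2+120.7)/2 × 3 = 550.35
  Sum = 4649.75 ng/mL·hr
F = (AUC_ev/D_ev)/(AUC_iv/D_iv) = (4649.75/1000)/(3160/250) = 4.64975/12.64 = 0.3679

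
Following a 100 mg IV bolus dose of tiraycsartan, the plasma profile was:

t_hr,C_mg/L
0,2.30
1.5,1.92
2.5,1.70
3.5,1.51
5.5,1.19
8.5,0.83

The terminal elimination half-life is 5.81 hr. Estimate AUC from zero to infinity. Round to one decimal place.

Trapezoidal AUC_0→8.5:
  [0→1.5]: (2.30+1.92)/2 × 1.5 = 3.165
  [1.5→2.5]: (1.92+1.70)/2 × 1 = 1.81
  [2.5→3.5]: (1.70+1.51)/2 × 1 = 1.605
  [3.5→5.5]: (1.51+1.19)/2 × 2 = 2.7
  [5.5→8.5]: (1.19+0.83)/2 × 3 = 3.03
  Sum = 12.31 mg/L·hr
k_e = ln2 / t½ = 0.693147 / 5.81 = 0.1193 hr^-1
Extrapolated tail: C_last / k_e = 0.83 / 0.1193 = 6.957
AUC_0→∞ = 12.31 + 6.957 = 19.267 mg/L·hr

AUC = 19.3 mg/L·hr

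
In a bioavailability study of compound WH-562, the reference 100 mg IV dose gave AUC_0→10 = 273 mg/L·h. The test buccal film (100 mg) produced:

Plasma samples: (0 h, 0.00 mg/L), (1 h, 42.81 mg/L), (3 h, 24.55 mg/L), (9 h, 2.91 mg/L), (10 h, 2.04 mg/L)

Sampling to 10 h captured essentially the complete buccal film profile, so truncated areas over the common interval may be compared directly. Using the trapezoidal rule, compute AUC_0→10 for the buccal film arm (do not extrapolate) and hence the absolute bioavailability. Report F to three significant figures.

F = 0.636

Trapezoidal AUC_0→10 (buccal film):
  [0→1]: (0.00+42.81)/2 × 1 = 21.405
  [1→3]: (42.81+24.55)/2 × 2 = 67.36
  [3→9]: (24.55+2.91)/2 × 6 = 82.38
  [9→10]: (2.91+2.04)/2 × 1 = 2.475
  Sum = 173.62 mg/L·h
F = (AUC_ev/D_ev)/(AUC_iv/D_iv) = (173.62/100)/(273/100) = 1.7362/2.73 = 0.6360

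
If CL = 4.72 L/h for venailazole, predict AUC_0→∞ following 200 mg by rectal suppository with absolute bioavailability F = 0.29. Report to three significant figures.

AUC = 12.3 mg/L·h

AUC_0→∞ = F × Dose / CL
        = 0.29 × 200 / 4.72 = 12.2881 mg/L·h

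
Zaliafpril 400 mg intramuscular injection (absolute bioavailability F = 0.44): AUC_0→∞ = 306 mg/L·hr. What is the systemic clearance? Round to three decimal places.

CL = 0.575 L/hr

CL = F × Dose / AUC_0→∞
   = 0.44 × 400 / 306 = 0.575163 L/hr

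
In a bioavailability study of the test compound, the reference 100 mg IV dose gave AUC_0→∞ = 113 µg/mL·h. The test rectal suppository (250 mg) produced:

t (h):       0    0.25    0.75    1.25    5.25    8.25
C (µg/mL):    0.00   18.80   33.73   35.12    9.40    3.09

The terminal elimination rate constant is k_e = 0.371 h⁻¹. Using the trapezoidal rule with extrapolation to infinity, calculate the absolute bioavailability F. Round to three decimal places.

F = 0.527

Trapezoidal AUC_0→8.25 (rectal suppository):
  [0→0.25]: (0.00+18.80)/2 × 0.25 = 2.35
  [0.25→0.75]: (18.80+33.73)/2 × 0.5 = 13.1325
  [0.75→1.25]: (33.73+35.12)/2 × 0.5 = 17.2125
  [1.25→5.25]: (35.12+9.40)/2 × 4 = 89.04
  [5.25→8.25]: (9.40+3.09)/2 × 3 = 18.735
  Sum = 140.47 µg/mL·h
Tail: C_last/k_e = 3.09/0.371 = 8.329
AUC_0→∞ (rectal suppository) = 140.47 + 8.329 = 148.799 µg/mL·h
F = (AUC_ev/D_ev)/(AUC_iv/D_iv) = (148.799/250)/(113/100) = 0.595196/1.13 = 0.5267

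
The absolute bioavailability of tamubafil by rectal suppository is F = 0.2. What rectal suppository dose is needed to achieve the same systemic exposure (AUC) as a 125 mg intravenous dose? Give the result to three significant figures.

For equal systemic exposure: F × D_ev = D_iv
D_ev = D_iv / F = 125 / 0.2 = 625 mg

D_rectal = 625 mg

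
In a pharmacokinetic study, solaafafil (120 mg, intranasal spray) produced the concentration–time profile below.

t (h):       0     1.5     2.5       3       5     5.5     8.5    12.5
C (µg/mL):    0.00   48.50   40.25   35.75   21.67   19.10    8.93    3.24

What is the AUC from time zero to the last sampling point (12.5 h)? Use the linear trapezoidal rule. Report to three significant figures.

AUC = 234 µg/mL·h

Trapezoidal AUC_0→12.5:
  [0→1.5]: (0.00+48.50)/2 × 1.5 = 36.375
  [1.5→2.5]: (48.50+40.25)/2 × 1 = 44.375
  [2.5→3]: (40.25+35.75)/2 × 0.5 = 19.0
  [3→5]: (35.75+21.67)/2 × 2 = 57.42
  [5→5.5]: (21.67+19.10)/2 × 0.5 = 10.1925
  [5.5→8.5]: (19.10+8.93)/2 × 3 = 42.045
  [8.5→12.5]: (8.93+3.24)/2 × 4 = 24.34
  Sum = 233.7475 µg/mL·h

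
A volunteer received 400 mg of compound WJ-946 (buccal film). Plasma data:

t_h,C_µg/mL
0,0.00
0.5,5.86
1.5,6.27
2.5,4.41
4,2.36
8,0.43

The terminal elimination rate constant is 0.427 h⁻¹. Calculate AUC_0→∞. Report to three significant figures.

Trapezoidal AUC_0→8:
  [0→0.5]: (0.00+5.86)/2 × 0.5 = 1.465
  [0.5→1.5]: (5.86+6.27)/2 × 1 = 6.065
  [1.5→2.5]: (6.27+4.41)/2 × 1 = 5.34
  [2.5→4]: (4.41+2.36)/2 × 1.5 = 5.0775
  [4→8]: (2.36+0.43)/2 × 4 = 5.58
  Sum = 23.5275 µg/mL·h
Extrapolated tail: C_last / k_e = 0.43 / 0.427 = 1.007
AUC_0→∞ = 23.5275 + 1.007 = 24.5345 µg/mL·h

AUC = 24.5 µg/mL·h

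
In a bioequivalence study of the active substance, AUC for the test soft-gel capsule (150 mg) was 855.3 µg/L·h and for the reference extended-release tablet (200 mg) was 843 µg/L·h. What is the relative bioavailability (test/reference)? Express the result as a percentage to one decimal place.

F_rel = 135.3%

F_rel = (AUC_test/D_test) / (AUC_ref/D_ref)
      = (855.3/150) / (843/200)
      = 5.702 / 4.215 = 1.3528 = 135.28%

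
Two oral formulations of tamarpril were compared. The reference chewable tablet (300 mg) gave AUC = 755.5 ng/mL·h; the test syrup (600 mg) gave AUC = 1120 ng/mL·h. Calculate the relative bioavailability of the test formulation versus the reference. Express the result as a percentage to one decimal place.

F_rel = (AUC_test/D_test) / (AUC_ref/D_ref)
      = (1120/600) / (755.5/300)
      = 1.86667 / 2.51833 = 0.7412 = 74.12%

F_rel = 74.1%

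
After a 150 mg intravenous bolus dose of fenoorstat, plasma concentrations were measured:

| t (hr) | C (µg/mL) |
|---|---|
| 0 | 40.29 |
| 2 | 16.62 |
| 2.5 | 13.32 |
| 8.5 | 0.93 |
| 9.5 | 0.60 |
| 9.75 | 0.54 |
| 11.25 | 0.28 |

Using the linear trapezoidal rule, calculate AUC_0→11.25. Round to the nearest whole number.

Trapezoidal AUC_0→11.25:
  [0→2]: (40.29+16.62)/2 × 2 = 56.91
  [2→2.5]: (16.62+13.32)/2 × 0.5 = 7.485
  [2.5→8.5]: (13.32+0.93)/2 × 6 = 42.75
  [8.5→9.5]: (0.93+0.60)/2 × 1 = 0.765
  [9.5→9.75]: (0.60+0.54)/2 × 0.25 = 0.1425
  [9.75→11.25]: (0.54+0.28)/2 × 1.5 = 0.615
  Sum = 108.6675 µg/mL·hr

AUC = 109 µg/mL·hr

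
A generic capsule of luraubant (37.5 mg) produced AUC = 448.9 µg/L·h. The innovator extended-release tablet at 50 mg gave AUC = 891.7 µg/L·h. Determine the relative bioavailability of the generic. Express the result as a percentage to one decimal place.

F_rel = (AUC_test/D_test) / (AUC_ref/D_ref)
      = (448.9/37.5) / (891.7/50)
      = 11.9707 / 17.834 = 0.6712 = 67.12%

F_rel = 67.1%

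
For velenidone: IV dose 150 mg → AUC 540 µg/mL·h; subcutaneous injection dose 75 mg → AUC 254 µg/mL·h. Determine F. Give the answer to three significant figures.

F = (AUC_ev / D_ev) / (AUC_iv / D_iv)
  = (254/75) / (540/150)
  = 3.38667 / 3.6 = 0.9407

F = 0.941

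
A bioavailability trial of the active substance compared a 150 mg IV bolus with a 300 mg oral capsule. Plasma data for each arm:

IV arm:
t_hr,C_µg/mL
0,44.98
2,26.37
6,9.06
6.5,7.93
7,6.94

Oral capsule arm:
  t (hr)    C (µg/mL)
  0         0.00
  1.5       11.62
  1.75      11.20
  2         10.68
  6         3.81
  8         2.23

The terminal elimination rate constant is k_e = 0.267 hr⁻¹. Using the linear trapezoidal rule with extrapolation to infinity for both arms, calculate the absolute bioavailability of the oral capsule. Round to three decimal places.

Trapezoidal AUC_0→7 (IV):
  [0→2]: (44.98+26.37)/2 × 2 = 71.35
  [2→6]: (26.37+9.06)/2 × 4 = 70.86
  [6→6.5]: (9.06+7.93)/2 × 0.5 = 4.2475
  [6.5→7]: (7.93+6.94)/2 × 0.5 = 3.7175
  Sum = 150.175 µg/mL·hr
IV tail: 6.94/0.267 = 25.993; AUC_iv,0→∞ = 150.175 + 25.993 = 176.168 µg/mL·hr
Trapezoidal AUC_0→8 (oral capsule):
  [0→1.5]: (0.00+11.62)/2 × 1.5 = 8.715
  [1.5→1.75]: (11.62+11.20)/2 × 0.25 = 2.8525
  [1.75→2]: (11.20+10.68)/2 × 0.25 = 2.735
  [2→6]: (10.68+3.81)/2 × 4 = 28.98
  [6→8]: (3.81+2.23)/2 × 2 = 6.04
  Sum = 49.3225 µg/mL·hr
oral capsule tail: 2.23/0.267 = 8.352; AUC_ev,0→∞ = 49.3225 + 8.352 = 57.6745 µg/mL·hr
F = (AUC_ev/D_ev)/(AUC_iv/D_iv) = (57.6745/300)/(176.168/150) = 0.192248/1.17445 = 0.1637

F = 0.164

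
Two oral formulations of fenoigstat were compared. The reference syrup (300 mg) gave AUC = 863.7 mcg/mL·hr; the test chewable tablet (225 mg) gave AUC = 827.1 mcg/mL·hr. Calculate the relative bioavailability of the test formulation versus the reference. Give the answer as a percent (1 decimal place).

F_rel = (AUC_test/D_test) / (AUC_ref/D_ref)
      = (827.1/225) / (863.7/300)
      = 3.676 / 2.879 = 1.2768 = 127.68%

F_rel = 127.7%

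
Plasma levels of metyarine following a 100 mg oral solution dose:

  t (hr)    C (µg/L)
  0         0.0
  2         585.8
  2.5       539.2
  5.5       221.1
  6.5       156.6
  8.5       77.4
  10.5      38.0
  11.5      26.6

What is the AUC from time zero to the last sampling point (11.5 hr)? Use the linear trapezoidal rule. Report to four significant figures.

AUC = 2578 µg/L·hr

Trapezoidal AUC_0→11.5:
  [0→2]: (0.0+585.8)/2 × 2 = 585.8
  [2→2.5]: (585.8+539.2)/2 × 0.5 = 281.25
  [2.5→5.5]: (539.2+221.1)/2 × 3 = 1140.45
  [5.5→6.5]: (221.1+156.6)/2 × 1 = 188.85
  [6.5→8.5]: (156.6+77.4)/2 × 2 = 234.0
  [8.5→10.5]: (77.4+38.0)/2 × 2 = 115.4
  [10.5→11.5]: (38.0+26.6)/2 × 1 = 32.3
  Sum = 2578.05 µg/L·hr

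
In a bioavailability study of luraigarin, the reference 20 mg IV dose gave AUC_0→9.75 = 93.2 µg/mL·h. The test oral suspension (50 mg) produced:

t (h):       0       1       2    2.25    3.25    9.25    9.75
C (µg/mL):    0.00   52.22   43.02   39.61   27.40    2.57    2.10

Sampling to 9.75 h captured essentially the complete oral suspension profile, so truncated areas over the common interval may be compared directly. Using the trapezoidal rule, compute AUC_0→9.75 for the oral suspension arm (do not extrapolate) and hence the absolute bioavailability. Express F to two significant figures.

F = 0.90

Trapezoidal AUC_0→9.75 (oral suspension):
  [0→1]: (0.00+52.22)/2 × 1 = 26.11
  [1→2]: (52.22+43.02)/2 × 1 = 47.62
  [2→2.25]: (43.02+39.61)/2 × 0.25 = 10.32875
  [2.25→3.25]: (39.61+27.40)/2 × 1 = 33.505
  [3.25→9.25]: (27.40+2.57)/2 × 6 = 89.91
  [9.25→9.75]: (2.57+2.10)/2 × 0.5 = 1.1675
  Sum = 208.64125 µg/mL·h
F = (AUC_ev/D_ev)/(AUC_iv/D_iv) = (208.64125/50)/(93.2/20) = 4.172825/4.66 = 0.8955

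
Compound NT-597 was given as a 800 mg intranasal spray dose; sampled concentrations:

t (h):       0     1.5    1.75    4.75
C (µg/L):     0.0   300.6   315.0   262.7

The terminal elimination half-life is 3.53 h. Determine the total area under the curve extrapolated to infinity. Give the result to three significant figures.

AUC = 2510 µg/L·h

Trapezoidal AUC_0→4.75:
  [0→1.5]: (0.0+300.6)/2 × 1.5 = 225.45
  [1.5→1.75]: (300.6+315.0)/2 × 0.25 = 76.95
  [1.75→4.75]: (315.0+262.7)/2 × 3 = 866.55
  Sum = 1168.95 µg/L·h
k_e = ln2 / t½ = 0.693147 / 3.53 = 0.1964 h^-1
Extrapolated tail: C_last / k_e = 262.7 / 0.1964 = 1337.576
AUC_0→∞ = 1168.95 + 1337.576 = 2506.526 µg/L·h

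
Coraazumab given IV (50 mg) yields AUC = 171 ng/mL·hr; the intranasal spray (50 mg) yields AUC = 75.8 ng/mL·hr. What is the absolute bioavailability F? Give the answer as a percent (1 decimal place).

F = (AUC_ev / D_ev) / (AUC_iv / D_iv)
  = (75.8/50) / (171/50)
  = 1.516 / 3.42 = 0.4433
  = 44.33%

F = 44.3%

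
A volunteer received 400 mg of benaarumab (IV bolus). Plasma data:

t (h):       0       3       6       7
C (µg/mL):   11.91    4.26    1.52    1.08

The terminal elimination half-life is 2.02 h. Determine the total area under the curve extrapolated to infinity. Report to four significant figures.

AUC = 37.37 µg/mL·h

Trapezoidal AUC_0→7:
  [0→3]: (11.91+4.26)/2 × 3 = 24.255
  [3→6]: (4.26+1.52)/2 × 3 = 8.67
  [6→7]: (1.52+1.08)/2 × 1 = 1.3
  Sum = 34.225 µg/mL·h
k_e = ln2 / t½ = 0.693147 / 2.02 = 0.3431 h^-1
Extrapolated tail: C_last / k_e = 1.08 / 0.3431 = 3.148
AUC_0→∞ = 34.225 + 3.148 = 37.373 µg/mL·h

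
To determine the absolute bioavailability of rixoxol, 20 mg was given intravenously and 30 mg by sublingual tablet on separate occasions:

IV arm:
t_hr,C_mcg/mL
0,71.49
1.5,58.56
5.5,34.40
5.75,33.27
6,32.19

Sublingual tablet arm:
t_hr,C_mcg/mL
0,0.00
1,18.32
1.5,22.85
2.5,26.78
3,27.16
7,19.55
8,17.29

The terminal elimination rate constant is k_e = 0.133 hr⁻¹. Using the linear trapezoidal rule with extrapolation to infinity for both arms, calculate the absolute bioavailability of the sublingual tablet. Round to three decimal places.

Trapezoidal AUC_0→6 (IV):
  [0→1.5]: (71.49+58.56)/2 × 1.5 = 97.5375
  [1.5→5.5]: (58.56+34.40)/2 × 4 = 185.92
  [5.5→5.75]: (34.40+33.27)/2 × 0.25 = 8.45875
  [5.75→6]: (33.27+32.19)/2 × 0.25 = 8.1825
  Sum = 300.09875 mcg/mL·hr
IV tail: 32.19/0.133 = 242.030; AUC_iv,0→∞ = 300.09875 + 242.030 = 542.12875 mcg/mL·hr
Trapezoidal AUC_0→8 (sublingual tablet):
  [0→1]: (0.00+18.32)/2 × 1 = 9.16
  [1→1.5]: (18.32+22.85)/2 × 0.5 = 10.2925
  [1.5→2.5]: (22.85+26.78)/2 × 1 = 24.815
  [2.5→3]: (26.78+27.16)/2 × 0.5 = 13.485
  [3→7]: (27.16+19.55)/2 × 4 = 93.42
  [7→8]: (19.55+17.29)/2 × 1 = 18.42
  Sum = 169.5925 mcg/mL·hr
sublingual tablet tail: 17.29/0.133 = 130.000; AUC_ev,0→∞ = 169.5925 + 130.000 = 299.5925 mcg/mL·hr
F = (AUC_ev/D_ev)/(AUC_iv/D_iv) = (299.5925/30)/(542.12875/20) = 9.98642/27.1064 = 0.3684

F = 0.368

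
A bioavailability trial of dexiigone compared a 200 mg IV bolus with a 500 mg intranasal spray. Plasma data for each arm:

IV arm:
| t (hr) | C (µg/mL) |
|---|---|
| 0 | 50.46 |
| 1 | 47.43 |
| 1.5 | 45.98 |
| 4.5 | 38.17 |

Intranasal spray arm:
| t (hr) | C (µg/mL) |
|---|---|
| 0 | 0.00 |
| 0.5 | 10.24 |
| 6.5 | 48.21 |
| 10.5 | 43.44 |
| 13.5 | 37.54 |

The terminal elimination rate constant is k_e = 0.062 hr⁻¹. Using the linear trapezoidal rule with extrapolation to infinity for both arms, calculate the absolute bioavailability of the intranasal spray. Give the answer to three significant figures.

Trapezoidal AUC_0→4.5 (IV):
  [0→1]: (50.46+47.43)/2 × 1 = 48.945
  [1→1.5]: (47.43+45.98)/2 × 0.5 = 23.3525
  [1.5→4.5]: (45.98+38.17)/2 × 3 = 126.225
  Sum = 198.5225 µg/mL·hr
IV tail: 38.17/0.062 = 615.645; AUC_iv,0→∞ = 198.5225 + 615.645 = 814.1675 µg/mL·hr
Trapezoidal AUC_0→13.5 (intranasal spray):
  [0→0.5]: (0.00+10.24)/2 × 0.5 = 2.56
  [0.5→6.5]: (10.24+48.21)/2 × 6 = 175.35
  [6.5→10.5]: (48.21+43.44)/2 × 4 = 183.3
  [10.5→13.5]: (43.44+37.54)/2 × 3 = 121.47
  Sum = 482.68 µg/mL·hr
intranasal spray tail: 37.54/0.062 = 605.484; AUC_ev,0→∞ = 482.68 + 605.484 = 1088.164 µg/mL·hr
F = (AUC_ev/D_ev)/(AUC_iv/D_iv) = (1088.164/500)/(814.1675/200) = 2.176328/4.0708375 = 0.5346

F = 0.535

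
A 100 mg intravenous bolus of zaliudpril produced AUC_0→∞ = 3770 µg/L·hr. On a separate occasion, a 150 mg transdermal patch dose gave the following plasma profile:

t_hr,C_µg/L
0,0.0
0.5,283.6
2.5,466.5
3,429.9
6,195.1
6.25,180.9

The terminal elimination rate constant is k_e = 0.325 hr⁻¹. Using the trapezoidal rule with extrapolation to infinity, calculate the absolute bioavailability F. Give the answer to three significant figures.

F = 0.457

Trapezoidal AUC_0→6.25 (transdermal patch):
  [0→0.5]: (0.0+283.6)/2 × 0.5 = 70.9
  [0.5→2.5]: (283.6+466.5)/2 × 2 = 750.1
  [2.5→3]: (466.5+429.9)/2 × 0.5 = 224.1
  [3→6]: (429.9+195.1)/2 × 3 = 937.5
  [6→6.25]: (195.1+180.9)/2 × 0.25 = 47.0
  Sum = 2029.6 µg/L·hr
Tail: C_last/k_e = 180.9/0.325 = 556.615
AUC_0→∞ (transdermal patch) = 2029.6 + 556.615 = 2586.215 µg/L·hr
F = (AUC_ev/D_ev)/(AUC_iv/D_iv) = (2586.215/150)/(3770/100) = 17.2414/37.7 = 0.4573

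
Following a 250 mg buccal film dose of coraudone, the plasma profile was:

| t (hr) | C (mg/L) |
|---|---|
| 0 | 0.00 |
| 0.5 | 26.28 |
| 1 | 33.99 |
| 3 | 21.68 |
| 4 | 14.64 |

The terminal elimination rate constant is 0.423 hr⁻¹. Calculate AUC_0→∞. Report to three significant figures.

AUC = 130 mg/L·hr

Trapezoidal AUC_0→4:
  [0→0.5]: (0.00+26.28)/2 × 0.5 = 6.57
  [0.5→1]: (26.28+33.99)/2 × 0.5 = 15.0675
  [1→3]: (33.99+21.68)/2 × 2 = 55.67
  [3→4]: (21.68+14.64)/2 × 1 = 18.16
  Sum = 95.4675 mg/L·hr
Extrapolated tail: C_last / k_e = 14.64 / 0.423 = 34.610
AUC_0→∞ = 95.4675 + 34.610 = 130.0775 mg/L·hr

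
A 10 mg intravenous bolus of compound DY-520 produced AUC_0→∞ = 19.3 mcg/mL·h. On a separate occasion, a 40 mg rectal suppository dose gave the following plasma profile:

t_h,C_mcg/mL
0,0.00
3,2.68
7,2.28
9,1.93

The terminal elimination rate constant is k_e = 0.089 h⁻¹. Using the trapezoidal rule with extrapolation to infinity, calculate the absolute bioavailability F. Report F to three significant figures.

F = 0.516

Trapezoidal AUC_0→9 (rectal suppository):
  [0→3]: (0.00+2.68)/2 × 3 = 4.02
  [3→7]: (2.68+2.28)/2 × 4 = 9.92
  [7→9]: (2.28+1.93)/2 × 2 = 4.21
  Sum = 18.15 mcg/mL·h
Tail: C_last/k_e = 1.93/0.089 = 21.685
AUC_0→∞ (rectal suppository) = 18.15 + 21.685 = 39.835 mcg/mL·h
F = (AUC_ev/D_ev)/(AUC_iv/D_iv) = (39.835/40)/(19.3/10) = 0.995875/1.93 = 0.5160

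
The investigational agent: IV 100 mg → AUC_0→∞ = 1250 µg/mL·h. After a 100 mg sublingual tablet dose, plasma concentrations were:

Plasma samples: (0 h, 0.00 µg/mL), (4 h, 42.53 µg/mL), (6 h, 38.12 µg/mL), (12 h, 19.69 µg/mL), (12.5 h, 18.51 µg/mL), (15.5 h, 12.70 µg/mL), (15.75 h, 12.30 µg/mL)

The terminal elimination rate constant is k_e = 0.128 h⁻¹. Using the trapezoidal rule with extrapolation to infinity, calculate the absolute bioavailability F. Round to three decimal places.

Trapezoidal AUC_0→15.75 (sublingual tablet):
  [0→4]: (0.00+42.53)/2 × 4 = 85.06
  [4→6]: (42.53+38.12)/2 × 2 = 80.65
  [6→12]: (38.12+19.69)/2 × 6 = 173.43
  [12→12.5]: (19.69+18.51)/2 × 0.5 = 9.55
  [12.5→15.5]: (18.51+12.70)/2 × 3 = 46.815
  [15.5→15.75]: (12.70+12.30)/2 × 0.25 = 3.125
  Sum = 398.63 µg/mL·h
Tail: C_last/k_e = 12.30/0.128 = 96.094
AUC_0→∞ (sublingual tablet) = 398.63 + 96.094 = 494.724 µg/mL·h
F = (AUC_ev/D_ev)/(AUC_iv/D_iv) = (494.724/100)/(1250/100) = 4.94724/12.5 = 0.3958

F = 0.396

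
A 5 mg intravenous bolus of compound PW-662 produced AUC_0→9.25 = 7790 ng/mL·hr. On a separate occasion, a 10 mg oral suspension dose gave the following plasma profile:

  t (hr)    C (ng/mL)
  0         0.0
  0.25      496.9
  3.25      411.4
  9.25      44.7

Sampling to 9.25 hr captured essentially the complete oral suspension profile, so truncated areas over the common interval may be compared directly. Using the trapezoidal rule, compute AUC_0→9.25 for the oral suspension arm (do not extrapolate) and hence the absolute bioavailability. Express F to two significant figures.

Trapezoidal AUC_0→9.25 (oral suspension):
  [0→0.25]: (0.0+496.9)/2 × 0.25 = 62.1125
  [0.25→3.25]: (496.9+411.4)/2 × 3 = 1362.45
  [3.25→9.25]: (411.4+44.7)/2 × 6 = 1368.3
  Sum = 2792.8625 ng/mL·hr
F = (AUC_ev/D_ev)/(AUC_iv/D_iv) = (2792.8625/10)/(7790/5) = 279.28625/1558 = 0.1793

F = 0.18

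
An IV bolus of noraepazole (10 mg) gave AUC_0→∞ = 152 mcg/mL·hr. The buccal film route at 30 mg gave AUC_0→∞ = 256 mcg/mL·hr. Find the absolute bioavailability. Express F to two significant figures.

F = (AUC_ev / D_ev) / (AUC_iv / D_iv)
  = (256/30) / (152/10)
  = 8.53333 / 15.2 = 0.5614

F = 0.56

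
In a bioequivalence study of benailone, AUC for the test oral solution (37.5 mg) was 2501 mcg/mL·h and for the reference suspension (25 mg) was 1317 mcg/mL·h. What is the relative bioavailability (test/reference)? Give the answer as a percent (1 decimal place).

F_rel = 126.6%

F_rel = (AUC_test/D_test) / (AUC_ref/D_ref)
      = (2501/37.5) / (1317/25)
      = 66.6933 / 52.68 = 1.2660 = 126.60%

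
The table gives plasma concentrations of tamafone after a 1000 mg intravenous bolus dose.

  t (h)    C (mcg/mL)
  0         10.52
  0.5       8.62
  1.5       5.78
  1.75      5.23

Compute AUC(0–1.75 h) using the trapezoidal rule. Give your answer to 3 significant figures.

AUC = 13.4 mcg/mL·h

Trapezoidal AUC_0→1.75:
  [0→0.5]: (10.52+8.62)/2 × 0.5 = 4.785
  [0.5→1.5]: (8.62+5.78)/2 × 1 = 7.2
  [1.5→1.75]: (5.78+5.23)/2 × 0.25 = 1.37625
  Sum = 13.36125 mcg/mL·h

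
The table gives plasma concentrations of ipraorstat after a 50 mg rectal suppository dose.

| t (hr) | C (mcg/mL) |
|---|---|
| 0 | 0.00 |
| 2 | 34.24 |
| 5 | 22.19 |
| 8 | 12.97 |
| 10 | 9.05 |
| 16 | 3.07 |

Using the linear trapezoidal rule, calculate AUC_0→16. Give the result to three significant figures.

Trapezoidal AUC_0→16:
  [0→2]: (0.00+34.24)/2 × 2 = 34.24
  [2→5]: (34.24+22.19)/2 × 3 = 84.645
  [5→8]: (22.19+12.97)/2 × 3 = 52.74
  [8→10]: (12.97+9.05)/2 × 2 = 22.02
  [10→16]: (9.05+3.07)/2 × 6 = 36.36
  Sum = 230.005 mcg/mL·hr

AUC = 230 mcg/mL·hr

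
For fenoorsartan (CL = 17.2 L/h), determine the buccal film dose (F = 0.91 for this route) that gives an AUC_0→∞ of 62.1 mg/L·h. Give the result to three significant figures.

Dose = CL × AUC_0→∞ / F
     = 17.2 × 62.1 / 0.91 = 1173.76 mg

Dose = 1170 mg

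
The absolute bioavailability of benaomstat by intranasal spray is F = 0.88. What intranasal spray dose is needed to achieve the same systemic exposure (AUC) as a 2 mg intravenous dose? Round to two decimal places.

D_intranasal = 2.27 mg

For equal systemic exposure: F × D_ev = D_iv
D_ev = D_iv / F = 2 / 0.88 = 2.27273 mg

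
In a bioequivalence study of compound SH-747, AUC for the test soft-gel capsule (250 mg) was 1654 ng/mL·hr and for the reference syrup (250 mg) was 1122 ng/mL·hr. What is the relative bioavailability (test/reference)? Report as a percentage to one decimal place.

F_rel = 147.4%

F_rel = (AUC_test/D_test) / (AUC_ref/D_ref)
      = (1654/250) / (1122/250)
      = 6.616 / 4.488 = 1.4742 = 147.42%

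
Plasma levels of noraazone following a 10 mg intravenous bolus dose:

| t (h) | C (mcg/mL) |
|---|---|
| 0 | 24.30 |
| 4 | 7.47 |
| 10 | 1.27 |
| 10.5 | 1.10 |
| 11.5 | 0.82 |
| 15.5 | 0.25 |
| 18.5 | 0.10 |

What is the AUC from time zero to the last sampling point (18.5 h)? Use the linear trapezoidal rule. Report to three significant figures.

AUC = 94.0 mcg/mL·h

Trapezoidal AUC_0→18.5:
  [0→4]: (24.30+7.47)/2 × 4 = 63.54
  [4→10]: (7.47+1.27)/2 × 6 = 26.22
  [10→10.5]: (1.27+1.10)/2 × 0.5 = 0.5925
  [10.5→11.5]: (1.10+0.82)/2 × 1 = 0.96
  [11.5→15.5]: (0.82+0.25)/2 × 4 = 2.14
  [15.5→18.5]: (0.25+0.10)/2 × 3 = 0.525
  Sum = 93.9775 mcg/mL·h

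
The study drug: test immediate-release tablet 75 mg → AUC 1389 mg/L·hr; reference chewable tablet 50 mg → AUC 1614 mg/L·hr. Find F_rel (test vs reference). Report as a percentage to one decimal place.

F_rel = (AUC_test/D_test) / (AUC_ref/D_ref)
      = (1389/75) / (1614/50)
      = 18.52 / 32.28 = 0.5737 = 57.37%

F_rel = 57.4%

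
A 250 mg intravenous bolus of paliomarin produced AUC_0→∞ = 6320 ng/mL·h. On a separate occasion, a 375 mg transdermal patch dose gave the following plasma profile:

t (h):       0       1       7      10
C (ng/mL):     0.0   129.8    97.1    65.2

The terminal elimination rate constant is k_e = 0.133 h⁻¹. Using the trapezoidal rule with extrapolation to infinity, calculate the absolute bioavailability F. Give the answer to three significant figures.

F = 0.156

Trapezoidal AUC_0→10 (transdermal patch):
  [0→1]: (0.0+129.8)/2 × 1 = 64.9
  [1→7]: (129.8+97.1)/2 × 6 = 680.7
  [7→10]: (97.1+65.2)/2 × 3 = 243.45
  Sum = 989.05 ng/mL·h
Tail: C_last/k_e = 65.2/0.133 = 490.226
AUC_0→∞ (transdermal patch) = 989.05 + 490.226 = 1479.276 ng/mL·h
F = (AUC_ev/D_ev)/(AUC_iv/D_iv) = (1479.276/375)/(6320/250) = 3.944736/25.28 = 0.1560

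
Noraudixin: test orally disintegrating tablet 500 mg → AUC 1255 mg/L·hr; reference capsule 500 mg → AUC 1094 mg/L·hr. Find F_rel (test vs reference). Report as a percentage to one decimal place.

F_rel = (AUC_test/D_test) / (AUC_ref/D_ref)
      = (1255/500) / (1094/500)
      = 2.51 / 2.188 = 1.1472 = 114.72%

F_rel = 114.7%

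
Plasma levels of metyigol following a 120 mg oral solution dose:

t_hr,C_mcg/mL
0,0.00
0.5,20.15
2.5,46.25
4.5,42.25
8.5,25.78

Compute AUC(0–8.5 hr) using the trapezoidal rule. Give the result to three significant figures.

AUC = 296 mcg/mL·hr

Trapezoidal AUC_0→8.5:
  [0→0.5]: (0.00+20.15)/2 × 0.5 = 5.0375
  [0.5→2.5]: (20.15+46.25)/2 × 2 = 66.4
  [2.5→4.5]: (46.25+42.25)/2 × 2 = 88.5
  [4.5→8.5]: (42.25+25.78)/2 × 4 = 136.06
  Sum = 295.9975 mcg/mL·hr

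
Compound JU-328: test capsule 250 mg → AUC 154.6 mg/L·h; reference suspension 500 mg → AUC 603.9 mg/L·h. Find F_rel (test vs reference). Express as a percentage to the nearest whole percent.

F_rel = 51%

F_rel = (AUC_test/D_test) / (AUC_ref/D_ref)
      = (154.6/250) / (603.9/500)
      = 0.6184 / 1.2078 = 0.5120 = 51.20%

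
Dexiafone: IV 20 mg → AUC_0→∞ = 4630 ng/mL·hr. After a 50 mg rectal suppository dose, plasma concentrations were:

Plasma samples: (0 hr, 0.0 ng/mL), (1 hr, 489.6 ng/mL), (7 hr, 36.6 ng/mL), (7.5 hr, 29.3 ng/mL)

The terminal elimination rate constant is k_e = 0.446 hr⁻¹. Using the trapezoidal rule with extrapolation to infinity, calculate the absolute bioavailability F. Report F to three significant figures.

F = 0.165

Trapezoidal AUC_0→7.5 (rectal suppository):
  [0→1]: (0.0+489.6)/2 × 1 = 244.8
  [1→7]: (489.6+36.6)/2 × 6 = 1578.6
  [7→7.5]: (36.6+29.3)/2 × 0.5 = 16.475
  Sum = 1839.875 ng/mL·hr
Tail: C_last/k_e = 29.3/0.446 = 65.695
AUC_0→∞ (rectal suppository) = 1839.875 + 65.695 = 1905.57 ng/mL·hr
F = (AUC_ev/D_ev)/(AUC_iv/D_iv) = (1905.57/50)/(4630/20) = 38.1114/231.5 = 0.1646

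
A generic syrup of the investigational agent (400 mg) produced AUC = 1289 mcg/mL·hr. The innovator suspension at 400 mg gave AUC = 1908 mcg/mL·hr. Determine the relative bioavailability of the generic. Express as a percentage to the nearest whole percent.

F_rel = (AUC_test/D_test) / (AUC_ref/D_ref)
      = (1289/400) / (1908/400)
      = 3.2225 / 4.77 = 0.6756 = 67.56%

F_rel = 68%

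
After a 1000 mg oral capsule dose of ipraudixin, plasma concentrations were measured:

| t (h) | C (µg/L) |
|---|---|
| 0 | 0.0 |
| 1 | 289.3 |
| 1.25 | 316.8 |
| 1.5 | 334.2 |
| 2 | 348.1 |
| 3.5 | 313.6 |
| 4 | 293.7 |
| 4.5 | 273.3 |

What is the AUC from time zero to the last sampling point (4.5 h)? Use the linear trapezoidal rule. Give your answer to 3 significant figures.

AUC = 1260 µg/L·h

Trapezoidal AUC_0→4.5:
  [0→1]: (0.0+289.3)/2 × 1 = 144.65
  [1→1.25]: (289.3+316.8)/2 × 0.25 = 75.7625
  [1.25→1.5]: (316.8+334.2)/2 × 0.25 = 81.375
  [1.5→2]: (334.2+348.1)/2 × 0.5 = 170.575
  [2→3.5]: (348.1+313.6)/2 × 1.5 = 496.275
  [3.5→4]: (313.6+293.7)/2 × 0.5 = 151.825
  [4→4.5]: (293.7+273.3)/2 × 0.5 = 141.75
  Sum = 1262.2125 µg/L·h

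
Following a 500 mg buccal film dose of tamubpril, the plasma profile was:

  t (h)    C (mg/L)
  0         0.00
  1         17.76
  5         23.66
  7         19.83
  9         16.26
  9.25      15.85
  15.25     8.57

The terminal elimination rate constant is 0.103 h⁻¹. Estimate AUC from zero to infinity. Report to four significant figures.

AUC = 331.8 mg/L·h

Trapezoidal AUC_0→15.25:
  [0→1]: (0.00+17.76)/2 × 1 = 8.88
  [1→5]: (17.76+23.66)/2 × 4 = 82.84
  [5→7]: (23.66+19.83)/2 × 2 = 43.49
  [7→9]: (19.83+16.26)/2 × 2 = 36.09
  [9→9.25]: (16.26+15.85)/2 × 0.25 = 4.01375
  [9.25→15.25]: (15.85+8.57)/2 × 6 = 73.26
  Sum = 248.57375 mg/L·h
Extrapolated tail: C_last / k_e = 8.57 / 0.103 = 83.204
AUC_0→∞ = 248.57375 + 83.204 = 331.77775 mg/L·h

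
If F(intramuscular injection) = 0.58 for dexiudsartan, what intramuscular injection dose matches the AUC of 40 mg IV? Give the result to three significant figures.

For equal systemic exposure: F × D_ev = D_iv
D_ev = D_iv / F = 40 / 0.58 = 68.9655 mg

D_intramuscular = 69.0 mg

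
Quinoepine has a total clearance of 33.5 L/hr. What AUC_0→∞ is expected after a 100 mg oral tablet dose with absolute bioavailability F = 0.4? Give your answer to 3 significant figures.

AUC_0→∞ = F × Dose / CL
        = 0.4 × 100 / 33.5 = 1.19403 mg/L·hr

AUC = 1.19 mg/L·hr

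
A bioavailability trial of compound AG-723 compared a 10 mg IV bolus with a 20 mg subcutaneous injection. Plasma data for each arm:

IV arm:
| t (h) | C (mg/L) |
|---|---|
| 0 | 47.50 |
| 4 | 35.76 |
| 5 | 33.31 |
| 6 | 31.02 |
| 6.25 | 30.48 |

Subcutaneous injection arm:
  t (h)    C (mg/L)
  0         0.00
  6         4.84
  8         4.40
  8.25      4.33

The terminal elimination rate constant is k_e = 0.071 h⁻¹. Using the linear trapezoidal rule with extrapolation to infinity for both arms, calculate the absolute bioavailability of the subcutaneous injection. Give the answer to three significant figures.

F = 0.0640

Trapezoidal AUC_0→6.25 (IV):
  [0→4]: (47.50+35.76)/2 × 4 = 166.52
  [4→5]: (35.76+33.31)/2 × 1 = 34.535
  [5→6]: (33.31+31.02)/2 × 1 = 32.165
  [6→6.25]: (31.02+30.48)/2 × 0.25 = 7.6875
  Sum = 240.9075 mg/L·h
IV tail: 30.48/0.071 = 429.296; AUC_iv,0→∞ = 240.9075 + 429.296 = 670.2035 mg/L·h
Trapezoidal AUC_0→8.25 (subcutaneous injection):
  [0→6]: (0.00+4.84)/2 × 6 = 14.52
  [6→8]: (4.84+4.40)/2 × 2 = 9.24
  [8→8.25]: (4.40+4.33)/2 × 0.25 = 1.09125
  Sum = 24.85125 mg/L·h
subcutaneous injection tail: 4.33/0.071 = 60.986; AUC_ev,0→∞ = 24.85125 + 60.986 = 85.83725 mg/L·h
F = (AUC_ev/D_ev)/(AUC_iv/D_iv) = (85.83725/20)/(670.2035/10) = 4.2918625/67.02035 = 0.0640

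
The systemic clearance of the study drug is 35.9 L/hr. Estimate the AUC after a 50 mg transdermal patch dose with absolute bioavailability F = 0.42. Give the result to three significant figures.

AUC_0→∞ = F × Dose / CL
        = 0.42 × 50 / 35.9 = 0.584958 mg/L·hr

AUC = 0.585 mg/L·hr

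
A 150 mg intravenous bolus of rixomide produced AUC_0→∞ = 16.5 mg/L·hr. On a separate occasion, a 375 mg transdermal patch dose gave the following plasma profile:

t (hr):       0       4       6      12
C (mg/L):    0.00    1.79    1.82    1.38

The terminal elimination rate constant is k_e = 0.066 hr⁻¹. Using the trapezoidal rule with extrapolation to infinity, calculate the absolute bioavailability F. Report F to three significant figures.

Trapezoidal AUC_0→12 (transdermal patch):
  [0→4]: (0.00+1.79)/2 × 4 = 3.58
  [4→6]: (1.79+1.82)/2 × 2 = 3.61
  [6→12]: (1.82+1.38)/2 × 6 = 9.6
  Sum = 16.79 mg/L·hr
Tail: C_last/k_e = 1.38/0.066 = 20.909
AUC_0→∞ (transdermal patch) = 16.79 + 20.909 = 37.699 mg/L·hr
F = (AUC_ev/D_ev)/(AUC_iv/D_iv) = (37.699/375)/(16.5/150) = 0.100531/0.11 = 0.9139

F = 0.914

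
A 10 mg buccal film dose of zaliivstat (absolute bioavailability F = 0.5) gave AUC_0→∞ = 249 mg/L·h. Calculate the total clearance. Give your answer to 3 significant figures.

CL = F × Dose / AUC_0→∞
   = 0.5 × 10 / 249 = 0.0200803 L/h

CL = 0.0201 L/h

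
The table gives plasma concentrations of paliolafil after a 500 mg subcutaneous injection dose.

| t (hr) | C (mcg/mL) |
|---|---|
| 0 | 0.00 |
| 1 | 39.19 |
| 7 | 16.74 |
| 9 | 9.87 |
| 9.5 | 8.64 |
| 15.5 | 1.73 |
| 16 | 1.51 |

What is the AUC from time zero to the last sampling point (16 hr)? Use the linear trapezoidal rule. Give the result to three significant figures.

Trapezoidal AUC_0→16:
  [0→1]: (0.00+39.19)/2 × 1 = 19.595
  [1→7]: (39.19+16.74)/2 × 6 = 167.79
  [7→9]: (16.74+9.87)/2 × 2 = 26.61
  [9→9.5]: (9.87+8.64)/2 × 0.5 = 4.6275
  [9.5→15.5]: (8.64+1.73)/2 × 6 = 31.11
  [15.5→16]: (1.73+1.51)/2 × 0.5 = 0.81
  Sum = 250.5425 mcg/mL·hr

AUC = 251 mcg/mL·hr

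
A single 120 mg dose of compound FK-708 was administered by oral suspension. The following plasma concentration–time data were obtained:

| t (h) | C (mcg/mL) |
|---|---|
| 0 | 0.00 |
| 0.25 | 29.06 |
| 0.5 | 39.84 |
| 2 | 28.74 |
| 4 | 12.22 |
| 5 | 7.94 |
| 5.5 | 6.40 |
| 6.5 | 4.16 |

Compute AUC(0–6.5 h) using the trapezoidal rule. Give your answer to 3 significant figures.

AUC = 124 mcg/mL·h

Trapezoidal AUC_0→6.5:
  [0→0.25]: (0.00+29.06)/2 × 0.25 = 3.6325
  [0.25→0.5]: (29.06+39.84)/2 × 0.25 = 8.6125
  [0.5→2]: (39.84+28.74)/2 × 1.5 = 51.435
  [2→4]: (28.74+12.22)/2 × 2 = 40.96
  [4→5]: (12.22+7.94)/2 × 1 = 10.08
  [5→5.5]: (7.94+6.40)/2 × 0.5 = 3.585
  [5.5→6.5]: (6.40+4.16)/2 × 1 = 5.28
  Sum = 123.585 mcg/mL·h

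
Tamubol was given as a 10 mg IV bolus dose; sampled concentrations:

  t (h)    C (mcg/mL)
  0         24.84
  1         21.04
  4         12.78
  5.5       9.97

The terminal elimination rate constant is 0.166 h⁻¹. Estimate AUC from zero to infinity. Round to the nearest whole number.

AUC = 151 mcg/mL·h

Trapezoidal AUC_0→5.5:
  [0→1]: (24.84+21.04)/2 × 1 = 22.94
  [1→4]: (21.04+12.78)/2 × 3 = 50.73
  [4→5.5]: (12.78+9.97)/2 × 1.5 = 17.0625
  Sum = 90.7325 mcg/mL·h
Extrapolated tail: C_last / k_e = 9.97 / 0.166 = 60.060
AUC_0→∞ = 90.7325 + 60.060 = 150.7925 mcg/mL·h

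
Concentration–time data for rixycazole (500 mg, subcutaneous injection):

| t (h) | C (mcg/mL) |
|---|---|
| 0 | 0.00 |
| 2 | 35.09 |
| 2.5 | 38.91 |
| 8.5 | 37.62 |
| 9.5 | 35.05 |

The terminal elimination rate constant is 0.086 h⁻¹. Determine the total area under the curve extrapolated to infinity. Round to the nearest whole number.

AUC = 727 mcg/mL·h

Trapezoidal AUC_0→9.5:
  [0→2]: (0.00+35.09)/2 × 2 = 35.09
  [2→2.5]: (35.09+38.91)/2 × 0.5 = 18.5
  [2.5→8.5]: (38.91+37.62)/2 × 6 = 229.59
  [8.5→9.5]: (37.62+35.05)/2 × 1 = 36.335
  Sum = 319.515 mcg/mL·h
Extrapolated tail: C_last / k_e = 35.05 / 0.086 = 407.558
AUC_0→∞ = 319.515 + 407.558 = 727.073 mcg/mL·h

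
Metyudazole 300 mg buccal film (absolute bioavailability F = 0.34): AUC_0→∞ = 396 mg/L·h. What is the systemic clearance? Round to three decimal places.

CL = 0.258 L/h

CL = F × Dose / AUC_0→∞
   = 0.34 × 300 / 396 = 0.257576 L/h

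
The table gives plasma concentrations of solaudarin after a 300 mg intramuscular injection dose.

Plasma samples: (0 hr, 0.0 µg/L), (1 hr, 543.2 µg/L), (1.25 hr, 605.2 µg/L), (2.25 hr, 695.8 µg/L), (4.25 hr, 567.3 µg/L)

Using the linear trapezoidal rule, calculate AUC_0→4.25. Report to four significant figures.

Trapezoidal AUC_0→4.25:
  [0→1]: (0.0+543.2)/2 × 1 = 271.6
  [1→1.25]: (543.2+605.2)/2 × 0.25 = 143.55
  [1.25→2.25]: (605.2+695.8)/2 × 1 = 650.5
  [2.25→4.25]: (695.8+567.3)/2 × 2 = 1263.1
  Sum = 2328.75 µg/L·hr

AUC = 2329 µg/L·hr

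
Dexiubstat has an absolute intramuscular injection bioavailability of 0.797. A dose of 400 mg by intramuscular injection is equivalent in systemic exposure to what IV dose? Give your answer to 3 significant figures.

D_iv = 319 mg

Systemic exposure from an extravascular dose = F × D_ev, so the equivalent IV dose is F × D_ev.
D_iv = F × D_ev = 0.797 × 400 = 318.8 mg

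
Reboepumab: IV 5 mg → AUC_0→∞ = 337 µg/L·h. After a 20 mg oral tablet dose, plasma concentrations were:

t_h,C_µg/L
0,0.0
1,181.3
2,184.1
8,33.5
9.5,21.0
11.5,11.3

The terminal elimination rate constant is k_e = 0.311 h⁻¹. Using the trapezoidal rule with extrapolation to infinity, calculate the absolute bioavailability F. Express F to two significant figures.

Trapezoidal AUC_0→11.5 (oral tablet):
  [0→1]: (0.0+181.3)/2 × 1 = 90.65
  [1→2]: (181.3+184.1)/2 × 1 = 182.7
  [2→8]: (184.1+33.5)/2 × 6 = 652.8
  [8→9.5]: (33.5+21.0)/2 × 1.5 = 40.875
  [9.5→11.5]: (21.0+11.3)/2 × 2 = 32.3
  Sum = 999.325 µg/L·h
Tail: C_last/k_e = 11.3/0.311 = 36.334
AUC_0→∞ (oral tablet) = 999.325 + 36.334 = 1035.659 µg/L·h
F = (AUC_ev/D_ev)/(AUC_iv/D_iv) = (1035.659/20)/(337/5) = 51.78295/67.4 = 0.7683

F = 0.77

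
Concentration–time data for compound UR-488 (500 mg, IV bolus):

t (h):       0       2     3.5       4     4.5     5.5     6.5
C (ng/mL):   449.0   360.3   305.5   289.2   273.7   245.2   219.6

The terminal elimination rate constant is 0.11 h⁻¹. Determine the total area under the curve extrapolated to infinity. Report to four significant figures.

Trapezoidal AUC_0→6.5:
  [0→2]: (449.0+360.3)/2 × 2 = 809.3
  [2→3.5]: (360.3+305.5)/2 × 1.5 = 499.35
  [3.5→4]: (305.5+289.2)/2 × 0.5 = 148.675
  [4→4.5]: (289.2+273.7)/2 × 0.5 = 140.725
  [4.5→5.5]: (273.7+245.2)/2 × 1 = 259.45
  [5.5→6.5]: (245.2+219.6)/2 × 1 = 232.4
  Sum = 2089.9 ng/mL·h
Extrapolated tail: C_last / k_e = 219.6 / 0.11 = 1996.364
AUC_0→∞ = 2089.9 + 1996.364 = 4086.264 ng/mL·h

AUC = 4086 ng/mL·h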